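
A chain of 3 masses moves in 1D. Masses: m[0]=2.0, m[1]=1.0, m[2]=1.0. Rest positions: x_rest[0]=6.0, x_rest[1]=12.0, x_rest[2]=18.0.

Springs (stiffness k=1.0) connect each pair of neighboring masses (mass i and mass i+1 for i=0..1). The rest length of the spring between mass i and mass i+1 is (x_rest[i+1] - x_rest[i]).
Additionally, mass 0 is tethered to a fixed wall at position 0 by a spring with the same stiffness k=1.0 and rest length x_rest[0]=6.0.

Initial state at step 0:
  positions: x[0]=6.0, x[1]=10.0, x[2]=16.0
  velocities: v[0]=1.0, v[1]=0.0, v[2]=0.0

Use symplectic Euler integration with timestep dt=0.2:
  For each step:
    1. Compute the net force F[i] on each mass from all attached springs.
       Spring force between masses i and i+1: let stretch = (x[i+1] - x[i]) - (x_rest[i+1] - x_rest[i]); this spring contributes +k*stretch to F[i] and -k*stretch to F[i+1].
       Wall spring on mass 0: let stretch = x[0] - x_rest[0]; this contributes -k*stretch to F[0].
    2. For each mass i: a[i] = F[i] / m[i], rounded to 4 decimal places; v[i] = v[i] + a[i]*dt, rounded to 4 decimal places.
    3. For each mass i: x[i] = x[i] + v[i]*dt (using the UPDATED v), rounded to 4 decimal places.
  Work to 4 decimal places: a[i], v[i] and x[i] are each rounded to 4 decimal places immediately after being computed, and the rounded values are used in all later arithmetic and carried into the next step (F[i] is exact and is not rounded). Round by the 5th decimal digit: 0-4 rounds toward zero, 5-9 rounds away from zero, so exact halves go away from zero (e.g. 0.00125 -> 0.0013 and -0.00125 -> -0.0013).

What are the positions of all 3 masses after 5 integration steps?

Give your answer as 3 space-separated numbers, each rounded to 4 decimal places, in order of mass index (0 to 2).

Answer: 6.3540 11.0849 16.1063

Derivation:
Step 0: x=[6.0000 10.0000 16.0000] v=[1.0000 0.0000 0.0000]
Step 1: x=[6.1600 10.0800 16.0000] v=[0.8000 0.4000 0.0000]
Step 2: x=[6.2752 10.2400 16.0032] v=[0.5760 0.8000 0.0160]
Step 3: x=[6.3442 10.4719 16.0159] v=[0.3450 1.1597 0.0634]
Step 4: x=[6.3689 10.7605 16.0468] v=[0.1233 1.4430 0.1546]
Step 5: x=[6.3540 11.0849 16.1063] v=[-0.0744 1.6219 0.2973]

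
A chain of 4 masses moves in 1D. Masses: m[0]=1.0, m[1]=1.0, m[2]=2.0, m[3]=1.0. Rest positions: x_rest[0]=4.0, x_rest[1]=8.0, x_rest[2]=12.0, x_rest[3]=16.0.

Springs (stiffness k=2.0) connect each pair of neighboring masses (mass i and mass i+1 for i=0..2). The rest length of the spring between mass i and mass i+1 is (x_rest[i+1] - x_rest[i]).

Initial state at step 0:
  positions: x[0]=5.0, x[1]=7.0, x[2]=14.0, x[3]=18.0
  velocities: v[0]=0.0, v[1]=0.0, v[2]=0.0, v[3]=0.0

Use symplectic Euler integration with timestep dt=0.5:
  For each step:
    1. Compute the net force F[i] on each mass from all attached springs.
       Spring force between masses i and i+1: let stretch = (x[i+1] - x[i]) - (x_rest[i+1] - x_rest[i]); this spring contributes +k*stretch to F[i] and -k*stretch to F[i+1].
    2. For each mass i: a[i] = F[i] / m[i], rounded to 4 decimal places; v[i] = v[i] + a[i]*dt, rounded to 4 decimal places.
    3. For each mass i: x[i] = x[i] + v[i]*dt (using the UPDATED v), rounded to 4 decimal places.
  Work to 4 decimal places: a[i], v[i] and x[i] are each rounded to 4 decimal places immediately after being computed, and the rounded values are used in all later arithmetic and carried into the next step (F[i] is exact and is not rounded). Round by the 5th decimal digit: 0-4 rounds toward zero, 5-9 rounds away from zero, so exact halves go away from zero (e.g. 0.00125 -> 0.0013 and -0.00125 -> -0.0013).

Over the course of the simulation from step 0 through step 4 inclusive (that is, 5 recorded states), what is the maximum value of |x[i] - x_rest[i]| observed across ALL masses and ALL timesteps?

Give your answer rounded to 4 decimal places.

Step 0: x=[5.0000 7.0000 14.0000 18.0000] v=[0.0000 0.0000 0.0000 0.0000]
Step 1: x=[4.0000 9.5000 13.2500 18.0000] v=[-2.0000 5.0000 -1.5000 0.0000]
Step 2: x=[3.7500 11.1250 12.7500 17.6250] v=[-0.5000 3.2500 -1.0000 -0.7500]
Step 3: x=[5.1875 9.8750 13.0625 16.8125] v=[2.8750 -2.5000 0.6250 -1.6250]
Step 4: x=[6.9688 7.8750 13.5157 16.1250] v=[3.5625 -4.0000 0.9063 -1.3750]
Max displacement = 3.1250

Answer: 3.1250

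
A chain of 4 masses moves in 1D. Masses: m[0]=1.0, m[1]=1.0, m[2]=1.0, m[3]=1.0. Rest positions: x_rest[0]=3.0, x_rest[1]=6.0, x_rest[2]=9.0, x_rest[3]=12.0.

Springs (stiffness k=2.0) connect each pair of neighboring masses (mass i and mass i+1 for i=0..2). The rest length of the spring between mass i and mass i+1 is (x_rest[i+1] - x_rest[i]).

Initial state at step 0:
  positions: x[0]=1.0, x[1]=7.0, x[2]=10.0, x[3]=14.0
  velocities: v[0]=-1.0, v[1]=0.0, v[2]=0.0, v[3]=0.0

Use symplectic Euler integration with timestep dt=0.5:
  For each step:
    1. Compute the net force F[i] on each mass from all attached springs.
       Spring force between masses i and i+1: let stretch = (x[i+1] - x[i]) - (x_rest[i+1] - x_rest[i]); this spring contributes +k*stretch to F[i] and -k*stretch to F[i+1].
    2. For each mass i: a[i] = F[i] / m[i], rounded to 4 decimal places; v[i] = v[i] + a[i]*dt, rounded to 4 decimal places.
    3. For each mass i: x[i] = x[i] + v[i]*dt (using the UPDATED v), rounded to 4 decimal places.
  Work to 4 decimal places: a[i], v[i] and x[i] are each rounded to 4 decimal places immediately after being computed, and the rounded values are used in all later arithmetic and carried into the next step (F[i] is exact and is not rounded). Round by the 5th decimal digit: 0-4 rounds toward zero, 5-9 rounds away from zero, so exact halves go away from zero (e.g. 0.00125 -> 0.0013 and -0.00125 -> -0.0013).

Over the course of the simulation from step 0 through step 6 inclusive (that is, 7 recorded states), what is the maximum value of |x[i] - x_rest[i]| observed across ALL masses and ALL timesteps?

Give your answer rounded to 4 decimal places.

Answer: 2.7812

Derivation:
Step 0: x=[1.0000 7.0000 10.0000 14.0000] v=[-1.0000 0.0000 0.0000 0.0000]
Step 1: x=[2.0000 5.5000 10.5000 13.5000] v=[2.0000 -3.0000 1.0000 -1.0000]
Step 2: x=[3.2500 4.7500 10.0000 13.0000] v=[2.5000 -1.5000 -1.0000 -1.0000]
Step 3: x=[3.7500 5.8750 8.3750 12.5000] v=[1.0000 2.2500 -3.2500 -1.0000]
Step 4: x=[3.8125 7.1875 7.5625 11.4375] v=[0.1250 2.6250 -1.6250 -2.1250]
Step 5: x=[4.0625 7.0000 8.5000 9.9375] v=[0.5000 -0.3750 1.8750 -3.0000]
Step 6: x=[4.2813 6.0938 9.4063 9.2188] v=[0.4375 -1.8125 1.8125 -1.4375]
Max displacement = 2.7812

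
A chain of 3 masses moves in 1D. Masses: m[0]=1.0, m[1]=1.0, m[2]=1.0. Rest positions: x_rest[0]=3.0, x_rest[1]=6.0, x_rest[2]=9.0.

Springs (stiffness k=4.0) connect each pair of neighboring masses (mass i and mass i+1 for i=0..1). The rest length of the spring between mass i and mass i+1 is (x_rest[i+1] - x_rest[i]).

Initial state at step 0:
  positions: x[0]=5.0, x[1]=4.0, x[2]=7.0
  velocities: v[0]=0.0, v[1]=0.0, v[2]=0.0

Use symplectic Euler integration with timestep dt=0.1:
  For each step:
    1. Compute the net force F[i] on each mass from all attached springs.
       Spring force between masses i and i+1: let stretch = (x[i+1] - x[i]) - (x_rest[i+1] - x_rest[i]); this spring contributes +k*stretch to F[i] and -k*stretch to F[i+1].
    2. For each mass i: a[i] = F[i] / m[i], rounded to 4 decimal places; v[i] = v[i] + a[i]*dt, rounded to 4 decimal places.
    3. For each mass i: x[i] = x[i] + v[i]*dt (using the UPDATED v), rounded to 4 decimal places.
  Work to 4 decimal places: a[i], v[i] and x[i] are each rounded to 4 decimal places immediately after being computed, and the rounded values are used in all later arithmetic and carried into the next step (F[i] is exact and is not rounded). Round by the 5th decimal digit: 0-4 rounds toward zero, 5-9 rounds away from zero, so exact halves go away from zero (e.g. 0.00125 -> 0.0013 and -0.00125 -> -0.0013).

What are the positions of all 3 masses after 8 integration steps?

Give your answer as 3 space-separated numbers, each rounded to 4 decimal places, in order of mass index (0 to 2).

Step 0: x=[5.0000 4.0000 7.0000] v=[0.0000 0.0000 0.0000]
Step 1: x=[4.8400 4.1600 7.0000] v=[-1.6000 1.6000 0.0000]
Step 2: x=[4.5328 4.4608 7.0064] v=[-3.0720 3.0080 0.0640]
Step 3: x=[4.1027 4.8663 7.0310] v=[-4.3008 4.0550 0.2458]
Step 4: x=[3.5832 5.3278 7.0890] v=[-5.1954 4.6154 0.5799]
Step 5: x=[3.0134 5.7900 7.1965] v=[-5.6976 4.6220 1.0754]
Step 6: x=[2.4347 6.1974 7.3678] v=[-5.7870 4.0740 1.7128]
Step 7: x=[1.8865 6.5011 7.6123] v=[-5.4819 3.0371 2.4446]
Step 8: x=[1.4029 6.6647 7.9323] v=[-4.8361 1.6357 3.2001]

Answer: 1.4029 6.6647 7.9323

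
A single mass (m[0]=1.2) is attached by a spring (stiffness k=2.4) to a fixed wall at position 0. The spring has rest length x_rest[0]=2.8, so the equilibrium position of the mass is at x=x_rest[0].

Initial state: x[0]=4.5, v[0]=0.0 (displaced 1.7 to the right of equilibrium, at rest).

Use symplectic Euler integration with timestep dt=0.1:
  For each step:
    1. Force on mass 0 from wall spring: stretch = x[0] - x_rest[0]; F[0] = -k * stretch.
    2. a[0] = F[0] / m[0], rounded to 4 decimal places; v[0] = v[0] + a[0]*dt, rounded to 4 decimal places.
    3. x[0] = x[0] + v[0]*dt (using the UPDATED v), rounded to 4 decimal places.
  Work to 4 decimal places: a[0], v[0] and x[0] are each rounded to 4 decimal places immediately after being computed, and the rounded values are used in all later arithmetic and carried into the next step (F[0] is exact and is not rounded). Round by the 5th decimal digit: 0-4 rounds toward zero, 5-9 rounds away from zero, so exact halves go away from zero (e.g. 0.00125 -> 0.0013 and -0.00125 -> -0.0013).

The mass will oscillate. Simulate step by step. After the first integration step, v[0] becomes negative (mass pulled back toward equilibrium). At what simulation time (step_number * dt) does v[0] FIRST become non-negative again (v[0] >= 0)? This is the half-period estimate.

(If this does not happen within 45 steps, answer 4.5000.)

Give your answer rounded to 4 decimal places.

Step 0: x=[4.5000] v=[0.0000]
Step 1: x=[4.4660] v=[-0.3400]
Step 2: x=[4.3987] v=[-0.6732]
Step 3: x=[4.2994] v=[-0.9929]
Step 4: x=[4.1701] v=[-1.2928]
Step 5: x=[4.0134] v=[-1.5668]
Step 6: x=[3.8325] v=[-1.8095]
Step 7: x=[3.6309] v=[-2.0160]
Step 8: x=[3.4127] v=[-2.1822]
Step 9: x=[3.1822] v=[-2.3047]
Step 10: x=[2.9441] v=[-2.3811]
Step 11: x=[2.7031] v=[-2.4099]
Step 12: x=[2.4641] v=[-2.3905]
Step 13: x=[2.2318] v=[-2.3233]
Step 14: x=[2.0108] v=[-2.2097]
Step 15: x=[1.8056] v=[-2.0519]
Step 16: x=[1.6203] v=[-1.8530]
Step 17: x=[1.4586] v=[-1.6171]
Step 18: x=[1.3237] v=[-1.3488]
Step 19: x=[1.2184] v=[-1.0535]
Step 20: x=[1.1447] v=[-0.7372]
Step 21: x=[1.1041] v=[-0.4061]
Step 22: x=[1.0974] v=[-0.0669]
Step 23: x=[1.1248] v=[0.2736]
First v>=0 after going negative at step 23, time=2.3000

Answer: 2.3000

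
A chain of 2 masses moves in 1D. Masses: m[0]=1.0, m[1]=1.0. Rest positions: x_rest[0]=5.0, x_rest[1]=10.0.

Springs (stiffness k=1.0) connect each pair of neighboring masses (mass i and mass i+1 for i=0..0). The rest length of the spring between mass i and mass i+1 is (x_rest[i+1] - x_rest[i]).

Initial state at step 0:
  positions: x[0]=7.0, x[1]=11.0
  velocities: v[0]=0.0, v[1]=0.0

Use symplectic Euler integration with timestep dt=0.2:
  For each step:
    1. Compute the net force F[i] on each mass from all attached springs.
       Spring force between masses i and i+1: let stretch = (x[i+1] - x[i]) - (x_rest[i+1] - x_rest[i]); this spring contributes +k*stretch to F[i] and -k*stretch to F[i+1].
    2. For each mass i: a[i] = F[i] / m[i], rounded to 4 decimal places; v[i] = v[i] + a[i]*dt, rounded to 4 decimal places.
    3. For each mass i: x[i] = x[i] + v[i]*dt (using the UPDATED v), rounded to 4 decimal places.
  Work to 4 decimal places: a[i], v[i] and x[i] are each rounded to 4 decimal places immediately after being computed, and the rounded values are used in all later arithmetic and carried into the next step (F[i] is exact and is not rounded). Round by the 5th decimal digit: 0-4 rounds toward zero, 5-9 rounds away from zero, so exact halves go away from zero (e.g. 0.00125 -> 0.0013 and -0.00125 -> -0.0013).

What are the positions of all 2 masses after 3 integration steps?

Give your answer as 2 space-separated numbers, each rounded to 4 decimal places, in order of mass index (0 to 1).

Answer: 6.7757 11.2243

Derivation:
Step 0: x=[7.0000 11.0000] v=[0.0000 0.0000]
Step 1: x=[6.9600 11.0400] v=[-0.2000 0.2000]
Step 2: x=[6.8832 11.1168] v=[-0.3840 0.3840]
Step 3: x=[6.7757 11.2243] v=[-0.5373 0.5373]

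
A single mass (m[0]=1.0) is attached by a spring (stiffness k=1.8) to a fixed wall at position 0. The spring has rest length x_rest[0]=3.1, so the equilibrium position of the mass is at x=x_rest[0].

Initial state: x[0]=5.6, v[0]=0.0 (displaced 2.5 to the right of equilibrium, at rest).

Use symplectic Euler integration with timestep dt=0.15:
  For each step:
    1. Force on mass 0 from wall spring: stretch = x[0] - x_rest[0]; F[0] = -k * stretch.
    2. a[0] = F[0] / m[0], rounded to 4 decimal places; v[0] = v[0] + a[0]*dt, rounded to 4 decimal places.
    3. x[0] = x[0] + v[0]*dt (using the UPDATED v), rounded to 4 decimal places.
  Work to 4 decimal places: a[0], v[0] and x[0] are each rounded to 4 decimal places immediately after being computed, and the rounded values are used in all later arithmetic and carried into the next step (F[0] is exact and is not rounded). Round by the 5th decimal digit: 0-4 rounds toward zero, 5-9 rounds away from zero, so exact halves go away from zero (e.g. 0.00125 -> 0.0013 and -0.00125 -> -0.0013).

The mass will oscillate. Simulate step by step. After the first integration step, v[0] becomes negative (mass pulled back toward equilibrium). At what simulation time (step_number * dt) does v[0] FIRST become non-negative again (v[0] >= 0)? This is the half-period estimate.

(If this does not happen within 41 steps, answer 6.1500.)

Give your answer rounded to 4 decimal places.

Answer: 2.4000

Derivation:
Step 0: x=[5.6000] v=[0.0000]
Step 1: x=[5.4988] v=[-0.6750]
Step 2: x=[5.3004] v=[-1.3227]
Step 3: x=[5.0129] v=[-1.9168]
Step 4: x=[4.6479] v=[-2.4333]
Step 5: x=[4.2202] v=[-2.8512]
Step 6: x=[3.7471] v=[-3.1537]
Step 7: x=[3.2478] v=[-3.3284]
Step 8: x=[2.7426] v=[-3.3683]
Step 9: x=[2.2518] v=[-3.2718]
Step 10: x=[1.7954] v=[-3.0428]
Step 11: x=[1.3918] v=[-2.6906]
Step 12: x=[1.0574] v=[-2.2294]
Step 13: x=[0.8057] v=[-1.6779]
Step 14: x=[0.6469] v=[-1.0584]
Step 15: x=[0.5875] v=[-0.3961]
Step 16: x=[0.6298] v=[0.2823]
First v>=0 after going negative at step 16, time=2.4000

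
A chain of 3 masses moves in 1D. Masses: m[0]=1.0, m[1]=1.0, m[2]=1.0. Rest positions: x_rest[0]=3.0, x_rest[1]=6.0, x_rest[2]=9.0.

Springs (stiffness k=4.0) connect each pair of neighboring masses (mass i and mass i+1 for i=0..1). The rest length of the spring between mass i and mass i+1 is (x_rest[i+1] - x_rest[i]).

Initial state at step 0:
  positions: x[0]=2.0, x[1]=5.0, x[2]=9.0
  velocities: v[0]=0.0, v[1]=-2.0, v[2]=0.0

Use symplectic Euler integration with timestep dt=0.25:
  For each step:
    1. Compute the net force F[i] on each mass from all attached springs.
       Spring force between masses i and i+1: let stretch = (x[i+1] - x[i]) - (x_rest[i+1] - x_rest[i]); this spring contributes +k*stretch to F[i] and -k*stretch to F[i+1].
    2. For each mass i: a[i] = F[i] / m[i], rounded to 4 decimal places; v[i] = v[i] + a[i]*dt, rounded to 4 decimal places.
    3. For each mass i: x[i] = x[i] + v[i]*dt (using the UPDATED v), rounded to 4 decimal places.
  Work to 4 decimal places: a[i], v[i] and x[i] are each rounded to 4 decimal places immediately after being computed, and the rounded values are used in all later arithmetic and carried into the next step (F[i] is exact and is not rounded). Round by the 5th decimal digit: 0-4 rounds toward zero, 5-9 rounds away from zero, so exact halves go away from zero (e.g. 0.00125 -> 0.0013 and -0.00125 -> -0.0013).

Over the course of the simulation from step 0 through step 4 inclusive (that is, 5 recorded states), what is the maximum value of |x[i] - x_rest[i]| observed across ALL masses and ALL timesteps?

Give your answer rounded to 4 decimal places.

Step 0: x=[2.0000 5.0000 9.0000] v=[0.0000 -2.0000 0.0000]
Step 1: x=[2.0000 4.7500 8.7500] v=[0.0000 -1.0000 -1.0000]
Step 2: x=[1.9375 4.8125 8.2500] v=[-0.2500 0.2500 -2.0000]
Step 3: x=[1.8438 5.0156 7.6406] v=[-0.3750 0.8125 -2.4375]
Step 4: x=[1.7930 5.0820 7.1250] v=[-0.2032 0.2657 -2.0625]
Max displacement = 1.8750

Answer: 1.8750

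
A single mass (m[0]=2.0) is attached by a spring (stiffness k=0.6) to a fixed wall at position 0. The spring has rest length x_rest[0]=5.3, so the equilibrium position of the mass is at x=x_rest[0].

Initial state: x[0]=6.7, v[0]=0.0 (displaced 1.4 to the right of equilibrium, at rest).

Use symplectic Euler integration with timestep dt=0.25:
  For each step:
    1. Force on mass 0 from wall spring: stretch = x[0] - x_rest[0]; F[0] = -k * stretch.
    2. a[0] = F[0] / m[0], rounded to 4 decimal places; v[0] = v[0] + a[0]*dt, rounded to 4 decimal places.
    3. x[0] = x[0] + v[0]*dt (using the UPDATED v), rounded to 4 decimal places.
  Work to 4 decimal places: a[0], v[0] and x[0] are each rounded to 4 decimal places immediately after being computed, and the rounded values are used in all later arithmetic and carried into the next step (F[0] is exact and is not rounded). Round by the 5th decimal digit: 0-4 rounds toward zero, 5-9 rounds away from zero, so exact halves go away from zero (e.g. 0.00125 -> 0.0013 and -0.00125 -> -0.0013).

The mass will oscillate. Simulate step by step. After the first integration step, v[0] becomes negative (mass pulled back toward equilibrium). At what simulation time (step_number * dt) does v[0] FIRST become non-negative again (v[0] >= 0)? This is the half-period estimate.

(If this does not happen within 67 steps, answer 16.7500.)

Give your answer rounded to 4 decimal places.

Answer: 5.7500

Derivation:
Step 0: x=[6.7000] v=[0.0000]
Step 1: x=[6.6738] v=[-0.1050]
Step 2: x=[6.6218] v=[-0.2080]
Step 3: x=[6.5450] v=[-0.3071]
Step 4: x=[6.4449] v=[-0.4005]
Step 5: x=[6.3233] v=[-0.4864]
Step 6: x=[6.1825] v=[-0.5632]
Step 7: x=[6.0252] v=[-0.6294]
Step 8: x=[5.8543] v=[-0.6838]
Step 9: x=[5.6730] v=[-0.7254]
Step 10: x=[5.4847] v=[-0.7534]
Step 11: x=[5.2929] v=[-0.7673]
Step 12: x=[5.1012] v=[-0.7668]
Step 13: x=[4.9132] v=[-0.7519]
Step 14: x=[4.7325] v=[-0.7229]
Step 15: x=[4.5624] v=[-0.6803]
Step 16: x=[4.4062] v=[-0.6250]
Step 17: x=[4.2667] v=[-0.5580]
Step 18: x=[4.1466] v=[-0.4805]
Step 19: x=[4.0481] v=[-0.3940]
Step 20: x=[3.9731] v=[-0.3001]
Step 21: x=[3.9230] v=[-0.2006]
Step 22: x=[3.8987] v=[-0.0973]
Step 23: x=[3.9007] v=[0.0078]
First v>=0 after going negative at step 23, time=5.7500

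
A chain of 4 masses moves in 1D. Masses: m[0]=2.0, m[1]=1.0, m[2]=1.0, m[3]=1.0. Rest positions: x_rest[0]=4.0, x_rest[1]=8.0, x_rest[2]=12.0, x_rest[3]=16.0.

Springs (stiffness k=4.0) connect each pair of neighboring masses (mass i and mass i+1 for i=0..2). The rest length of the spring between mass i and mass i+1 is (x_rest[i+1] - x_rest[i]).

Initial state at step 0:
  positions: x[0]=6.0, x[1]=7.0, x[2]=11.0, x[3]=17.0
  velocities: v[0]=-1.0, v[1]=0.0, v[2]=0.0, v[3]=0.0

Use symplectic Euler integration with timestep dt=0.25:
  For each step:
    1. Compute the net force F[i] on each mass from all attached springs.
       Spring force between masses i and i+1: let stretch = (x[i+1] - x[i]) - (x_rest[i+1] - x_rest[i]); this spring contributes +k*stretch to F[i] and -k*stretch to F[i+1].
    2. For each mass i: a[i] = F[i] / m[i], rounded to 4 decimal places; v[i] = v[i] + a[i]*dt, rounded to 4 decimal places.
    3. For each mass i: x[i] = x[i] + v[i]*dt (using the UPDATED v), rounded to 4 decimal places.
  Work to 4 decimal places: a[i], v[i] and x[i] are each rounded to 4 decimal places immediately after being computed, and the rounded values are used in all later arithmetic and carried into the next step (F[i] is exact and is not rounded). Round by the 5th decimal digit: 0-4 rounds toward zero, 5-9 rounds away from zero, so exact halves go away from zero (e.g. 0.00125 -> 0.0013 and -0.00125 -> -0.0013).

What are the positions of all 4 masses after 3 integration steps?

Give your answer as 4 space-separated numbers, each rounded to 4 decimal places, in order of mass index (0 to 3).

Step 0: x=[6.0000 7.0000 11.0000 17.0000] v=[-1.0000 0.0000 0.0000 0.0000]
Step 1: x=[5.3750 7.7500 11.5000 16.5000] v=[-2.5000 3.0000 2.0000 -2.0000]
Step 2: x=[4.5469 8.8438 12.3125 15.7500] v=[-3.3125 4.3750 3.2500 -3.0000]
Step 3: x=[3.7559 9.7305 13.1172 15.1406] v=[-3.1641 3.5468 3.2188 -2.4375]

Answer: 3.7559 9.7305 13.1172 15.1406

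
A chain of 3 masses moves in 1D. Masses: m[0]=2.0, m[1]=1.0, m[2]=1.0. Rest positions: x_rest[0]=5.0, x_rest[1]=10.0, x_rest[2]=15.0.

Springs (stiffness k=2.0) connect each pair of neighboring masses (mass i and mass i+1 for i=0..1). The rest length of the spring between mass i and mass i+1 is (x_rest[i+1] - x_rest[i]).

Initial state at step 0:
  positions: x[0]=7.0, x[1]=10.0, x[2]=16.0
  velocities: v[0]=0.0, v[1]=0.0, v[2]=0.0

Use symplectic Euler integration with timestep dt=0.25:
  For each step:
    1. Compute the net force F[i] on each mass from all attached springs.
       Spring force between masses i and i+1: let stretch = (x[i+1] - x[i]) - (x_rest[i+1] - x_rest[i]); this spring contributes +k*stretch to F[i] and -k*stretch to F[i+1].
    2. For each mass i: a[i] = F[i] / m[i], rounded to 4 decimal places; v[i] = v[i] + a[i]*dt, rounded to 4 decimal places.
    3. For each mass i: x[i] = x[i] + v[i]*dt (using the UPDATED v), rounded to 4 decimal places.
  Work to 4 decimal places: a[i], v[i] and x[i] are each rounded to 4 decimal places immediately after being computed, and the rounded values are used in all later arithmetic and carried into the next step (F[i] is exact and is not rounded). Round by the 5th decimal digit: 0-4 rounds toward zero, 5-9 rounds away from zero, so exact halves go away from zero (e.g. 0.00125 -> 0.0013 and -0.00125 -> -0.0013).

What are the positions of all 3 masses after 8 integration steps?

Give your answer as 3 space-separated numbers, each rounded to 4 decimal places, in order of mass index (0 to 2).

Answer: 5.8911 11.0548 17.1633

Derivation:
Step 0: x=[7.0000 10.0000 16.0000] v=[0.0000 0.0000 0.0000]
Step 1: x=[6.8750 10.3750 15.8750] v=[-0.5000 1.5000 -0.5000]
Step 2: x=[6.6563 11.0000 15.6875] v=[-0.8750 2.5000 -0.7500]
Step 3: x=[6.3965 11.6680 15.5391] v=[-1.0391 2.6719 -0.5938]
Step 4: x=[6.1537 12.1609 15.5318] v=[-0.9712 1.9717 -0.0294]
Step 5: x=[5.9739 12.3243 15.7281] v=[-0.7194 0.6536 0.7852]
Step 6: x=[5.8785 12.1194 16.1239] v=[-0.3818 -0.8197 1.5833]
Step 7: x=[5.8606 11.6349 16.6442] v=[-0.0716 -1.9379 2.0811]
Step 8: x=[5.8911 11.0548 17.1633] v=[0.1220 -2.3204 2.0765]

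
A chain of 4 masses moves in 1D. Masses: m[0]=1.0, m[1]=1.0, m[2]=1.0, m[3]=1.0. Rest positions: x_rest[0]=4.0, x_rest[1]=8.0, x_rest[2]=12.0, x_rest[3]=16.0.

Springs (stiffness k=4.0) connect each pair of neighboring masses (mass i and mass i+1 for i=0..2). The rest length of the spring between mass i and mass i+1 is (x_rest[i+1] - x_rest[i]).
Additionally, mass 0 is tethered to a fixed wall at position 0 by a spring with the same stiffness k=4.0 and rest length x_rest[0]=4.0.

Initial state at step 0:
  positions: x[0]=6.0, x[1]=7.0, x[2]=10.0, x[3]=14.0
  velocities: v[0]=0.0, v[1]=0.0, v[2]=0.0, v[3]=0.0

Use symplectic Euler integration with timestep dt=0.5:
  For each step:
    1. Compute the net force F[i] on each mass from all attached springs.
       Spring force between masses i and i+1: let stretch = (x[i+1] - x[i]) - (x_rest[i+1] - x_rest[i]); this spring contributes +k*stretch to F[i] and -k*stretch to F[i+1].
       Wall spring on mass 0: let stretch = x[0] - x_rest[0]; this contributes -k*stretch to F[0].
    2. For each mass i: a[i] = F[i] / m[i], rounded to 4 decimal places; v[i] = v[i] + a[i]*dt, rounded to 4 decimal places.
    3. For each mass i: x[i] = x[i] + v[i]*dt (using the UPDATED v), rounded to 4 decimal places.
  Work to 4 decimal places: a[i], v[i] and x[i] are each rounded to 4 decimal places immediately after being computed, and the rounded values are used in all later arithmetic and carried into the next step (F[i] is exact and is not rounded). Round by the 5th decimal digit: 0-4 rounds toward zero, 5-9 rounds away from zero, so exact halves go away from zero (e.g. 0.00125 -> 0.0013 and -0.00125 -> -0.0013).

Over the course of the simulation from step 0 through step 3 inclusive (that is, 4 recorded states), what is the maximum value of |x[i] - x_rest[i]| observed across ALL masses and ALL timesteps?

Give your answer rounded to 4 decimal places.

Step 0: x=[6.0000 7.0000 10.0000 14.0000] v=[0.0000 0.0000 0.0000 0.0000]
Step 1: x=[1.0000 9.0000 11.0000 14.0000] v=[-10.0000 4.0000 2.0000 0.0000]
Step 2: x=[3.0000 5.0000 13.0000 15.0000] v=[4.0000 -8.0000 4.0000 2.0000]
Step 3: x=[4.0000 7.0000 9.0000 18.0000] v=[2.0000 4.0000 -8.0000 6.0000]
Max displacement = 3.0000

Answer: 3.0000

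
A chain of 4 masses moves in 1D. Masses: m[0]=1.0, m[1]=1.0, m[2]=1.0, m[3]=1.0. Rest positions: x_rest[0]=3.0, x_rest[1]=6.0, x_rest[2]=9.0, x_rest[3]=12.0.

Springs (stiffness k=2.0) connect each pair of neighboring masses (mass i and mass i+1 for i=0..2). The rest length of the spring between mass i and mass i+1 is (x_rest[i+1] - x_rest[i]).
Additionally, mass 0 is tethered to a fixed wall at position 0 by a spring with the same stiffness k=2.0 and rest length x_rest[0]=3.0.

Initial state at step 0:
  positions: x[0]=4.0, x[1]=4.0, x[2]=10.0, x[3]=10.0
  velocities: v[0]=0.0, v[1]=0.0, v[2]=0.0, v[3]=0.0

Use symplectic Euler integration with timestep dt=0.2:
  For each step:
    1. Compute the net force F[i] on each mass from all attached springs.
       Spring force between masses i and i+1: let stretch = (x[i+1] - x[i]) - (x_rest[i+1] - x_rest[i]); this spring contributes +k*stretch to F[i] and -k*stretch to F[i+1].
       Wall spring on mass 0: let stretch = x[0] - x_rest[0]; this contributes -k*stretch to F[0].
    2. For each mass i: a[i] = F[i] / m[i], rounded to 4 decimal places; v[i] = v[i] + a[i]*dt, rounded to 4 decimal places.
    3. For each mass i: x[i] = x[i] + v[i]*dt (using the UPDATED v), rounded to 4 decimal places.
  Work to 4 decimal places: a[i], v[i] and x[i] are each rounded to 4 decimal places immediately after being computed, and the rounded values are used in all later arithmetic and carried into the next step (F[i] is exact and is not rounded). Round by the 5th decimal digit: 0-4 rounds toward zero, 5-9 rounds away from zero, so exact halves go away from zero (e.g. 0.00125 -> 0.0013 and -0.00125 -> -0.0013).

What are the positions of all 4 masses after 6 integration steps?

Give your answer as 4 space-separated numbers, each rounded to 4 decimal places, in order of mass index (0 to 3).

Step 0: x=[4.0000 4.0000 10.0000 10.0000] v=[0.0000 0.0000 0.0000 0.0000]
Step 1: x=[3.6800 4.4800 9.5200 10.2400] v=[-1.6000 2.4000 -2.4000 1.2000]
Step 2: x=[3.1296 5.2992 8.6944 10.6624] v=[-2.7520 4.0960 -4.1280 2.1120]
Step 3: x=[2.5024 6.2164 7.7546 11.1674] v=[-3.1360 4.5862 -4.6989 2.5248]
Step 4: x=[1.9721 6.9596 6.9648 11.6393] v=[-2.6514 3.7159 -3.9491 2.3597]
Step 5: x=[1.6831 7.3042 6.5485 11.9773] v=[-1.4452 1.7230 -2.0814 1.6899]
Step 6: x=[1.7091 7.1387 6.6270 12.1210] v=[0.1300 -0.8277 0.3924 0.7184]

Answer: 1.7091 7.1387 6.6270 12.1210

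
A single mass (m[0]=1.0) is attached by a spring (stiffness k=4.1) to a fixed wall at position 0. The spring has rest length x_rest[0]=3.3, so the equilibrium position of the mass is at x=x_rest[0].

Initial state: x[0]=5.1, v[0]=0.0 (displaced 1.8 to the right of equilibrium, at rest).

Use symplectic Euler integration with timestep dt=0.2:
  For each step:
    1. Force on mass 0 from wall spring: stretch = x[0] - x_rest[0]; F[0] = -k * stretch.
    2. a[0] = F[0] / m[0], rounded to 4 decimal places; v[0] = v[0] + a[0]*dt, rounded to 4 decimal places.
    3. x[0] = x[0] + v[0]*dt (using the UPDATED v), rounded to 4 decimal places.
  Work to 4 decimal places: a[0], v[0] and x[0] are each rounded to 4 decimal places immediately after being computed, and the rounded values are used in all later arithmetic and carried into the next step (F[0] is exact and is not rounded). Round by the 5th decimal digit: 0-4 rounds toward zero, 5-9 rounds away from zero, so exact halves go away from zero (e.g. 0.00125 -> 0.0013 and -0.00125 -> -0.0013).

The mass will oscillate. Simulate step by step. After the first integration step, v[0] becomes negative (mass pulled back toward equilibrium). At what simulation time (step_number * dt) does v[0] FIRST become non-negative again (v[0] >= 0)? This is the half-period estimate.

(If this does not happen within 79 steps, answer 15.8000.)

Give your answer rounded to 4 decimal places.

Answer: 1.6000

Derivation:
Step 0: x=[5.1000] v=[0.0000]
Step 1: x=[4.8048] v=[-1.4760]
Step 2: x=[4.2628] v=[-2.7099]
Step 3: x=[3.5629] v=[-3.4994]
Step 4: x=[2.8199] v=[-3.7150]
Step 5: x=[2.1556] v=[-3.3213]
Step 6: x=[1.6790] v=[-2.3829]
Step 7: x=[1.4683] v=[-1.0537]
Step 8: x=[1.5580] v=[0.4483]
First v>=0 after going negative at step 8, time=1.6000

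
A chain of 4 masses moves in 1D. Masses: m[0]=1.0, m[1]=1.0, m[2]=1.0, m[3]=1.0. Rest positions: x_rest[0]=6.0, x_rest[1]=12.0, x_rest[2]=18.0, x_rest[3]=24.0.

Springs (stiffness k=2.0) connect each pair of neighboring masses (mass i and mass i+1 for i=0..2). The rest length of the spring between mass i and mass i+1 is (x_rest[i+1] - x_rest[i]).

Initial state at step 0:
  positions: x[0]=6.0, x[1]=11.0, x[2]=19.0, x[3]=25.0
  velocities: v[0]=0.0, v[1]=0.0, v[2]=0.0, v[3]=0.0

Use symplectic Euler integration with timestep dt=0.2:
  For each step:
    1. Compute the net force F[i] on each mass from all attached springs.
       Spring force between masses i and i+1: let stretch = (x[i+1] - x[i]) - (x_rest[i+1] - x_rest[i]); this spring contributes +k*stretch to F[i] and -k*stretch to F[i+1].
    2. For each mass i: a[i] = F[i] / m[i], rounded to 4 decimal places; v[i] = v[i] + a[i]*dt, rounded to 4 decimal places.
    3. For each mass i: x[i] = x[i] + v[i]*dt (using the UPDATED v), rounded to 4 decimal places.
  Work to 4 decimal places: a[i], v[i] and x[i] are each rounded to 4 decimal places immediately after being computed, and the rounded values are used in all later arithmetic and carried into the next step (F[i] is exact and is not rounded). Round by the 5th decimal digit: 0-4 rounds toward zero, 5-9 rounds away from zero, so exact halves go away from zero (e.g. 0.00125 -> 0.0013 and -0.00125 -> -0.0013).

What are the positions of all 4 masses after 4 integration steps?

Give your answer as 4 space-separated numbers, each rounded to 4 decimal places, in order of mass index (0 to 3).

Step 0: x=[6.0000 11.0000 19.0000 25.0000] v=[0.0000 0.0000 0.0000 0.0000]
Step 1: x=[5.9200 11.2400 18.8400 25.0000] v=[-0.4000 1.2000 -0.8000 0.0000]
Step 2: x=[5.7856 11.6624 18.5648 24.9872] v=[-0.6720 2.1120 -1.3760 -0.0640]
Step 3: x=[5.6413 12.1668 18.2512 24.9406] v=[-0.7213 2.5222 -1.5680 -0.2330]
Step 4: x=[5.5391 12.6360 17.9860 24.8388] v=[-0.5111 2.3458 -1.3260 -0.5088]

Answer: 5.5391 12.6360 17.9860 24.8388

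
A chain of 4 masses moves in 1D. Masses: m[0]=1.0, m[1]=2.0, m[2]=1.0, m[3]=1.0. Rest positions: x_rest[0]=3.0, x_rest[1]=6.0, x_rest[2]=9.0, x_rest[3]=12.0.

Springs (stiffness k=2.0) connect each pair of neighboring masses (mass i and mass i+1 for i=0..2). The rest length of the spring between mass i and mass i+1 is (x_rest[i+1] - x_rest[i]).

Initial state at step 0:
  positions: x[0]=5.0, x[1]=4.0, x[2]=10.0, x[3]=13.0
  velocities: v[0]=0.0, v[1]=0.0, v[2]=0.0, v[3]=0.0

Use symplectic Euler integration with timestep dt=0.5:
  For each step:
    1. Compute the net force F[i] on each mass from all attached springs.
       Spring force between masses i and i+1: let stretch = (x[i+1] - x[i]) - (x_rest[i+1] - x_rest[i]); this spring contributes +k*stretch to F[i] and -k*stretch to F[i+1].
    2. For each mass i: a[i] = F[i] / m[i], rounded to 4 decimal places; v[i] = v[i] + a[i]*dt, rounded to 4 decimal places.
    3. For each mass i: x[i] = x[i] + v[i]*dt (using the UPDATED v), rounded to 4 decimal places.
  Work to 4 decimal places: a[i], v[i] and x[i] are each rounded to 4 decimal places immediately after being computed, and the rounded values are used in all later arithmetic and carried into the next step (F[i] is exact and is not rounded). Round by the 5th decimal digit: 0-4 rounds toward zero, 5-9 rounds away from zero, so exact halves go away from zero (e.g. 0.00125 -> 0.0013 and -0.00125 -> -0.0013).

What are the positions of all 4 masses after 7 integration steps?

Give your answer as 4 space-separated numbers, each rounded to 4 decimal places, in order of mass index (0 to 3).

Answer: 5.0488 5.4932 6.5587 13.4063

Derivation:
Step 0: x=[5.0000 4.0000 10.0000 13.0000] v=[0.0000 0.0000 0.0000 0.0000]
Step 1: x=[3.0000 5.7500 8.5000 13.0000] v=[-4.0000 3.5000 -3.0000 0.0000]
Step 2: x=[0.8750 7.5000 7.8750 12.2500] v=[-4.2500 3.5000 -1.2500 -1.5000]
Step 3: x=[0.5625 7.6875 9.2500 10.8125] v=[-0.6250 0.3750 2.7500 -2.8750]
Step 4: x=[2.3125 6.4844 10.6250 10.0938] v=[3.5000 -2.4063 2.7500 -1.4375]
Step 5: x=[4.6485 5.2734 9.6641 11.1407] v=[4.6719 -2.4220 -1.9218 2.0937]
Step 6: x=[5.7969 5.0039 7.2462 12.9493] v=[2.2968 -0.5391 -4.8359 3.6171]
Step 7: x=[5.0488 5.4932 6.5587 13.4063] v=[-1.4962 0.9786 -1.3751 0.9140]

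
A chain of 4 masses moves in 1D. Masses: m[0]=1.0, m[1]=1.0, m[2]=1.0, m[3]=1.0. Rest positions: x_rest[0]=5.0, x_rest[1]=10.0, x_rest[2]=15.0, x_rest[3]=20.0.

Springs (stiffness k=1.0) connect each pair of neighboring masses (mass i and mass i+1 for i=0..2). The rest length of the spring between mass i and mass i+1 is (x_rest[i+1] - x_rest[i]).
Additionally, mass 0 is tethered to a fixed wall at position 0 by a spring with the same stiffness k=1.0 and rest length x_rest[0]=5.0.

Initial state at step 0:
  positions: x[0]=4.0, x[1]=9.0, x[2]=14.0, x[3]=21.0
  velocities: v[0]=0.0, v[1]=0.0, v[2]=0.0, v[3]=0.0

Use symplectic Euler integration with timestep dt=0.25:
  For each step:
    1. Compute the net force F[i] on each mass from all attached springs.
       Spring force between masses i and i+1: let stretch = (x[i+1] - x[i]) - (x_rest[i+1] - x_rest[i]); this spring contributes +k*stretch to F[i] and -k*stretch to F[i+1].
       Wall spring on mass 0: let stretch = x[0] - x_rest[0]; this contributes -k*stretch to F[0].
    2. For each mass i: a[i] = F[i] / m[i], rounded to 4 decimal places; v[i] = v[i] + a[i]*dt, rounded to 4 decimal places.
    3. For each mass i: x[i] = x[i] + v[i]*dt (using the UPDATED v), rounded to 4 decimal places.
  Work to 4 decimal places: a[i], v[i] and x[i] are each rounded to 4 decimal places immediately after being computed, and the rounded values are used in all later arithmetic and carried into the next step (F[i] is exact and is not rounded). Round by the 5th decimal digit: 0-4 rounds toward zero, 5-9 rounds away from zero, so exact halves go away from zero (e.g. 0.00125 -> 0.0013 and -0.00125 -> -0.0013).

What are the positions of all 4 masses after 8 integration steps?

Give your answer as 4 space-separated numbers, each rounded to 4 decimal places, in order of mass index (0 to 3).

Step 0: x=[4.0000 9.0000 14.0000 21.0000] v=[0.0000 0.0000 0.0000 0.0000]
Step 1: x=[4.0625 9.0000 14.1250 20.8750] v=[0.2500 0.0000 0.5000 -0.5000]
Step 2: x=[4.1797 9.0117 14.3516 20.6406] v=[0.4688 0.0469 0.9063 -0.9375]
Step 3: x=[4.3377 9.0552 14.6375 20.3257] v=[0.6319 0.1739 1.1436 -1.2598]
Step 4: x=[4.5194 9.1527 14.9300 19.9677] v=[0.7269 0.3901 1.1701 -1.4319]
Step 5: x=[4.7083 9.3217 15.1763 19.6074] v=[0.7554 0.6761 0.9852 -1.4413]
Step 6: x=[4.8912 9.5683 15.3336 19.2826] v=[0.7317 0.9864 0.6293 -1.2991]
Step 7: x=[5.0608 9.8829 15.3774 19.0235] v=[0.6782 1.2585 0.1752 -1.0364]
Step 8: x=[5.2154 10.2396 15.3057 18.8490] v=[0.6185 1.4266 -0.2869 -0.6979]

Answer: 5.2154 10.2396 15.3057 18.8490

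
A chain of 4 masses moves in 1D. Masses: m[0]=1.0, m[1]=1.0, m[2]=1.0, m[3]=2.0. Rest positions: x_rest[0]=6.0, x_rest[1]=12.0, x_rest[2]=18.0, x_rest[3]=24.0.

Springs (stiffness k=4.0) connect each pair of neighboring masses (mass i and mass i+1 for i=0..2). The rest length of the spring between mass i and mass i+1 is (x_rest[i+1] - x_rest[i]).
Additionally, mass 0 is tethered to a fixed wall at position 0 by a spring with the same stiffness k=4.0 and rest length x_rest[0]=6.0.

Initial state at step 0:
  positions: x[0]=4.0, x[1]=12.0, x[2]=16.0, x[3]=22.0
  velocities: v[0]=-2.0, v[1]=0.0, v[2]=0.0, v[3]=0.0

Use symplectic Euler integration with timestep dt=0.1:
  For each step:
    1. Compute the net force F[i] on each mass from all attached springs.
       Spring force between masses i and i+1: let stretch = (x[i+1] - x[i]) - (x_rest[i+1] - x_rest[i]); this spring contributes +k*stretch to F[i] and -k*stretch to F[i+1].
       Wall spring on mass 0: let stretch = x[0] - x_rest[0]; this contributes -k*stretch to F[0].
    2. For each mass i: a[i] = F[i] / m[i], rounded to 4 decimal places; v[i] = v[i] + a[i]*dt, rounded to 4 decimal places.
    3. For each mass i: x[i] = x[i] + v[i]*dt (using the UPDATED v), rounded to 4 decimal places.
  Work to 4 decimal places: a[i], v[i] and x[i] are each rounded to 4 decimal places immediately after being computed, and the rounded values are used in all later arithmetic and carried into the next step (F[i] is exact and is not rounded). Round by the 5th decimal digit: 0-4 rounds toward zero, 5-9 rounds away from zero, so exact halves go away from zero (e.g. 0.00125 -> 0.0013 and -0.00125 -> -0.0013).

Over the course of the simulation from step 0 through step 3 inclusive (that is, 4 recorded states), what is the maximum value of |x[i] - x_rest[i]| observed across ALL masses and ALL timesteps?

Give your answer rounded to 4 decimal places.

Answer: 2.0400

Derivation:
Step 0: x=[4.0000 12.0000 16.0000 22.0000] v=[-2.0000 0.0000 0.0000 0.0000]
Step 1: x=[3.9600 11.8400 16.0800 22.0000] v=[-0.4000 -1.6000 0.8000 0.0000]
Step 2: x=[4.0768 11.5344 16.2272 22.0016] v=[1.1680 -3.0560 1.4720 0.0160]
Step 3: x=[4.3288 11.1182 16.4177 22.0077] v=[2.5203 -4.1619 1.9046 0.0611]
Max displacement = 2.0400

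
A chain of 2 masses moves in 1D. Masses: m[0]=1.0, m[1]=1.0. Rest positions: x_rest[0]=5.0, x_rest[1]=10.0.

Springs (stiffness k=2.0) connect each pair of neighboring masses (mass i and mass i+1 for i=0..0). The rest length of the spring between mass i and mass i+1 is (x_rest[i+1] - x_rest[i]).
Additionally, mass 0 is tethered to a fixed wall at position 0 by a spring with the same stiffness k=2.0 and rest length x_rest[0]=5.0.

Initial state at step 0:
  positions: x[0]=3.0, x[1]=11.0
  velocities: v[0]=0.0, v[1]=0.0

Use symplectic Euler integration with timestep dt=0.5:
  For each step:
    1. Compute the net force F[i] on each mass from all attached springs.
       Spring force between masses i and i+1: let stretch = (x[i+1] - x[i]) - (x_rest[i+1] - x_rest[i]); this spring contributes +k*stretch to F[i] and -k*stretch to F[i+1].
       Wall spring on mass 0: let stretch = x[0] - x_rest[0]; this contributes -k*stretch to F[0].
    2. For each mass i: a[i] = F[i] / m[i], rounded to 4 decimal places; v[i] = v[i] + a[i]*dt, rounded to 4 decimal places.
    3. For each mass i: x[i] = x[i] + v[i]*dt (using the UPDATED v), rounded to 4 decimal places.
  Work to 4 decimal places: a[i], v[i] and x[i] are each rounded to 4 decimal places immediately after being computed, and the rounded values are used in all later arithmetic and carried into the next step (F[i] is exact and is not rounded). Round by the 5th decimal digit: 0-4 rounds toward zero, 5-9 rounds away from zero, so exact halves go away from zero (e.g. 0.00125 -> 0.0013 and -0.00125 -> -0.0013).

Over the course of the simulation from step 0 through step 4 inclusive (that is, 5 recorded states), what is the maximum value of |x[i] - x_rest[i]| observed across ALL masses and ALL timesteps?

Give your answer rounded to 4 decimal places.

Answer: 2.2500

Derivation:
Step 0: x=[3.0000 11.0000] v=[0.0000 0.0000]
Step 1: x=[5.5000 9.5000] v=[5.0000 -3.0000]
Step 2: x=[7.2500 8.5000] v=[3.5000 -2.0000]
Step 3: x=[6.0000 9.3750] v=[-2.5000 1.7500]
Step 4: x=[3.4375 11.0625] v=[-5.1250 3.3750]
Max displacement = 2.2500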